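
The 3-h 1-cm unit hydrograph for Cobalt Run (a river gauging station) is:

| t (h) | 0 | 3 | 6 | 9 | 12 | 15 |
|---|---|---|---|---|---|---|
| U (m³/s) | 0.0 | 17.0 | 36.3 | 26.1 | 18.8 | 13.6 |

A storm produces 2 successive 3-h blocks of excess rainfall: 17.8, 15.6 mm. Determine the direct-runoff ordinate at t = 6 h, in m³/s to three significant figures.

Q ≈ 91.1 m³/s

By discrete convolution, Q_j = Σ (P_i / 10 mm) · U_{j−i}.
At t = 6 h (j=2): Q = (17.8/10)·36.3 + (15.6/10)·17.0 = 91.1 m³/s.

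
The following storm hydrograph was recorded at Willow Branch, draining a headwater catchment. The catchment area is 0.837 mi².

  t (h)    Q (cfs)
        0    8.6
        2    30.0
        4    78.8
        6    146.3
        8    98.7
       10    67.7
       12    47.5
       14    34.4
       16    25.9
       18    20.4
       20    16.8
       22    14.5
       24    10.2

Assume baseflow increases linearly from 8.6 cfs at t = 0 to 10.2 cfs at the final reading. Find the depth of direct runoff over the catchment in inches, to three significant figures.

Direct runoff: 0.00, 21.27, 69.93, 137.30, 89.57, 58.43, 38.10, 24.87, 16.23, 10.60, 6.87, 4.43, 0.00 cfs; ΣQ_DR = 477.6 cfs.
V = ΣQ_DR · Δt = 477.6 × 7200 s = 3.439 × 10^6 ft³.
Over A = 0.837 mi², depth = V / A = 1.77 in.

d ≈ 1.77 in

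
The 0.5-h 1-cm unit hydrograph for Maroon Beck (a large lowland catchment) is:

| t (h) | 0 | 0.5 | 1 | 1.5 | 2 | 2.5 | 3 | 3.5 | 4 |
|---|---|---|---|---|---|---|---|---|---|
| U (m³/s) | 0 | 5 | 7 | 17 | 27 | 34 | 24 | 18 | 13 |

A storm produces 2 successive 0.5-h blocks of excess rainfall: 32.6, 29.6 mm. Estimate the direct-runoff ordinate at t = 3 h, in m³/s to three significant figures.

Q ≈ 179 m³/s

By discrete convolution, Q_j = Σ (P_i / 10 mm) · U_{j−i}.
At t = 3 h (j=6): Q = (32.6/10)·24 + (29.6/10)·34 = 179 m³/s.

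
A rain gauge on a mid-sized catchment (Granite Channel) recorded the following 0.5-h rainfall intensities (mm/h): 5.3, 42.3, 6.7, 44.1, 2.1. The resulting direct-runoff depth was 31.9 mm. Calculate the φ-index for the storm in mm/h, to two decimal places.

Only the 2 blocks with intensity above φ contribute runoff: 42.3, 44.1 mm/h.
Σ(I−φ)·Δt = d  ⇒  (42.3+44.1 − 2φ)·0.5 = 31.9
φ = (86.40 − 31.9/0.5) / 2 = 11.30 mm/h.

φ ≈ 11.30 mm/h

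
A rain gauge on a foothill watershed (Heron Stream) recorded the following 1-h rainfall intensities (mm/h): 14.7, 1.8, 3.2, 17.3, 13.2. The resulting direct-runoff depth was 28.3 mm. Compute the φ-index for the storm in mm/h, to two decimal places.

φ ≈ 5.63 mm/h

Only the 3 blocks with intensity above φ contribute runoff: 14.7, 17.3, 13.2 mm/h.
Σ(I−φ)·Δt = d  ⇒  (14.7+17.3+13.2 − 3φ)·1 = 28.3
φ = (45.20 − 28.3/1) / 3 = 5.63 mm/h.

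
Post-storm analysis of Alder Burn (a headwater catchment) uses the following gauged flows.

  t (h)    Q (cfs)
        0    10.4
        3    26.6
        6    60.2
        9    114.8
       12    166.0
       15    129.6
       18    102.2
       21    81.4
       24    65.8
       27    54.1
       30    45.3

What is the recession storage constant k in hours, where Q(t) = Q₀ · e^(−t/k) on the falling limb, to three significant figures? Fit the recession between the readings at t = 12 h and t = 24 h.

On the falling limb, Q drops from 166.0 to 65.8 cfs between t = 12 h and t = 24 h (Δt = 12 h).
k = −Δt / ln(Q₂/Q₁) = −12 / ln(65.8/166.0) = 13.0 h.

k ≈ 13.0 h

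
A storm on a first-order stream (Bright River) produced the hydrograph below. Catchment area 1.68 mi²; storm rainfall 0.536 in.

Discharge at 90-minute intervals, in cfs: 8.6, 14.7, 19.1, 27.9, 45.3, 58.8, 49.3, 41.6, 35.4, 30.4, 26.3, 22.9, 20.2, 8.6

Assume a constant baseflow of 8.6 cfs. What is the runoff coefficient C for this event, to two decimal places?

C ≈ 0.75

ΣQ_DR = 288.7 cfs; V = ΣQ_DR·Δt = 1.559 × 10^6 ft³.
Runoff depth d = V / A = 0.3994 in.
C = d / P = 0.3994 / 0.536 = 0.75.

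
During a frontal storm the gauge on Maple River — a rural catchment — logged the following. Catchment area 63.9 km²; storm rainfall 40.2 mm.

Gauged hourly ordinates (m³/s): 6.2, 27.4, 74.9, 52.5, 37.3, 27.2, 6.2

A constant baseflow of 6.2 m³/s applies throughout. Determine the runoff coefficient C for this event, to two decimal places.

ΣQ_DR = 188.3 m³/s; V = ΣQ_DR·Δt = 6.779 × 10^5 m³.
Runoff depth d = V / A = 10.61 mm.
C = d / P = 10.61 / 40.2 = 0.26.

C ≈ 0.26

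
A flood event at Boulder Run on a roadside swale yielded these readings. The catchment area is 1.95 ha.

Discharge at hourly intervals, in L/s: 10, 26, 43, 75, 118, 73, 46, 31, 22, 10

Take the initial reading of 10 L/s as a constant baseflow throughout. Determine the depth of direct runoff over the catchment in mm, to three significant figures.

Direct runoff: 0.0, 16.0, 33.0, 65.0, 108.0, 63.0, 36.0, 21.0, 12.0, 0.0 L/s; ΣQ_DR = 354.0 L/s.
V = ΣQ_DR · Δt = 354.0 × 3600 s = 1.274 × 10^6 L.
Over A = 1.95 ha, depth = V / A = 65.4 mm.

d ≈ 65.4 mm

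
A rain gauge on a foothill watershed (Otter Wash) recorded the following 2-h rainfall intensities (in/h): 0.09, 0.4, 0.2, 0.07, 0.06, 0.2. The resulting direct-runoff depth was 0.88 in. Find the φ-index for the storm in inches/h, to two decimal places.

Only the 3 blocks with intensity above φ contribute runoff: 0.4, 0.2, 0.2 in/h.
Σ(I−φ)·Δt = d  ⇒  (0.4+0.2+0.2 − 3φ)·2 = 0.88
φ = (0.8000 − 0.88/2) / 3 = 0.12 in/h.

φ ≈ 0.12 in/h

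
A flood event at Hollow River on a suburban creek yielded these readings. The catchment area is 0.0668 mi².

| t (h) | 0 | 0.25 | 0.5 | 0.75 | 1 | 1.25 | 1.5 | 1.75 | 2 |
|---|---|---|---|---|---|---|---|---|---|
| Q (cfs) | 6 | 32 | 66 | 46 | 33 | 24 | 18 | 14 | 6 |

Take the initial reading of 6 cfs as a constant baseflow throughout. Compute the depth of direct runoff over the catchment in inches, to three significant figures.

Direct runoff: 0.0, 26.0, 60.0, 40.0, 27.0, 18.0, 12.0, 8.0, 0.0 cfs; ΣQ_DR = 191.0 cfs.
V = ΣQ_DR · Δt = 191.0 × 900 s = 1.719 × 10^5 ft³.
Over A = 0.0668 mi², depth = V / A = 1.11 in.

d ≈ 1.11 in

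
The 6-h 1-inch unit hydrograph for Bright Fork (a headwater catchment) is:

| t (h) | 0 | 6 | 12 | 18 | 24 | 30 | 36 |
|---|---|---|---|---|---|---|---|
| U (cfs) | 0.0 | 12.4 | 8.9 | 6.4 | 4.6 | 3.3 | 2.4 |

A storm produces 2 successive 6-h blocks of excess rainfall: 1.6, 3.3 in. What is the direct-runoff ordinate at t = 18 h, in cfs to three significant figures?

By discrete convolution, Q_j = Σ (P_i / 1 in) · U_{j−i}.
At t = 18 h (j=3): Q = (1.6/1)·6.4 + (3.3/1)·8.9 = 39.6 cfs.

Q ≈ 39.6 cfs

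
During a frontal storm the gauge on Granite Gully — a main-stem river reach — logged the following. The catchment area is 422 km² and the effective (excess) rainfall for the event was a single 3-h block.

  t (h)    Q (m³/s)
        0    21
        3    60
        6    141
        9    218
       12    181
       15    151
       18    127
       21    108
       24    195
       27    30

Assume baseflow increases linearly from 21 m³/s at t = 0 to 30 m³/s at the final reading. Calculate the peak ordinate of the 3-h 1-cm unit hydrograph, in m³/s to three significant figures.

Direct runoff: 0.00, 38.00, 118.00, 194.00, 156.00, 125.00, 100.00, 80.00, 166.00, 0.00 m³/s; ΣQ_DR = 977.0 m³/s, peak = 194.00 m³/s.
Runoff depth d = ΣQ_DR·Δt / A = 977.0 × 10800 / (422 km²) = 25.00 mm.
The 1-cm UH is the DRH scaled by (10 mm)/d, so U_p = 194.00 × 10/25.00 = 77.6 m³/s.

U_p ≈ 77.6 m³/s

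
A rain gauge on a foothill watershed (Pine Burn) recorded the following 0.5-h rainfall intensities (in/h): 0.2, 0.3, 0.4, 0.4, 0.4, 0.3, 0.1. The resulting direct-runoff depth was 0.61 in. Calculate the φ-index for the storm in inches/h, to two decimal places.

Only the 6 blocks with intensity above φ contribute runoff: 0.2, 0.3, 0.4, 0.4, 0.4, 0.3 in/h.
Σ(I−φ)·Δt = d  ⇒  (0.2+0.3+0.4+0.4+0.4+0.3 − 6φ)·0.5 = 0.61
φ = (2.000 − 0.61/0.5) / 6 = 0.13 in/h.

φ ≈ 0.13 in/h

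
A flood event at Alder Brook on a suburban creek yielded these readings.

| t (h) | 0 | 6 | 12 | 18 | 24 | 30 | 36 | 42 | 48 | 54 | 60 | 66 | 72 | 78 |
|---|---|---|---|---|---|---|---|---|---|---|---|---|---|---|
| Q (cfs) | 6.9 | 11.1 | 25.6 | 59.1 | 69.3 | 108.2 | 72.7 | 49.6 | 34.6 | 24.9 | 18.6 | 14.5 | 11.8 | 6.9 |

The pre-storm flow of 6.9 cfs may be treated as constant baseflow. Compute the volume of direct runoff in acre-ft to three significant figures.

Direct-runoff ordinates (Q − Q_b): 0.0, 4.2, 18.7, 52.2, 62.4, 101.3, 65.8, 42.7, 27.7, 18.0, 11.7, 7.6, 4.9, 0.0 cfs.
ΣQ_DR = 417.2 cfs.
With Δt = 6 h = 21600 s, V = ΣQ_DR · Δt = 417.2 × 21600 = 9.01 × 10^6 ft³ = 207 acre-ft.

V ≈ 207 acre-ft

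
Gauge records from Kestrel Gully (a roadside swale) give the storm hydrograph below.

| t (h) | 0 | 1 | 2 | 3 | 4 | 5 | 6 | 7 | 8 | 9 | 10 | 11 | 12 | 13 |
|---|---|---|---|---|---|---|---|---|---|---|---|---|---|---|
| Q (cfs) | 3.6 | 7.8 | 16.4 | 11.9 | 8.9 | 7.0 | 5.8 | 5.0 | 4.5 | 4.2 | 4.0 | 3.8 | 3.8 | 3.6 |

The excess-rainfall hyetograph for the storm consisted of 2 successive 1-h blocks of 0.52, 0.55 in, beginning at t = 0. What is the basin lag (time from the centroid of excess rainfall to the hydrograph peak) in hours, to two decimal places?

Centroid of excess rainfall: t_c = Σ P_i·t̄_i / ΣP_i = 1.0140 h (block centres at 0.5, 1.5 h).
Hydrograph peak occurs at t = 2 h, so basin lag t_L = 2 − 1.0140 = 0.99 h.

t_L ≈ 0.99 h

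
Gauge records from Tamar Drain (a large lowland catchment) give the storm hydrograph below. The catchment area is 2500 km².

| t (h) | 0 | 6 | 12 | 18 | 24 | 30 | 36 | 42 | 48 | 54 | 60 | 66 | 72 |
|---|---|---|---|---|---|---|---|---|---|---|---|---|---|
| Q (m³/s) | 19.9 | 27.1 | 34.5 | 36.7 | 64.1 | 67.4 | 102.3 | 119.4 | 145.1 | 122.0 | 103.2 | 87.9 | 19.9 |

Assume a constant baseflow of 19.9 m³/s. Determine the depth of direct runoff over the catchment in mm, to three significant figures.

d ≈ 5.97 mm

Direct runoff: 0.0, 7.2, 14.6, 16.8, 44.2, 47.5, 82.4, 99.5, 125.2, 102.1, 83.3, 68.0, 0.0 m³/s; ΣQ_DR = 690.8 m³/s.
V = ΣQ_DR · Δt = 690.8 × 21600 s = 1.492 × 10^7 m³.
Over A = 2500 km², depth = V / A = 5.97 mm.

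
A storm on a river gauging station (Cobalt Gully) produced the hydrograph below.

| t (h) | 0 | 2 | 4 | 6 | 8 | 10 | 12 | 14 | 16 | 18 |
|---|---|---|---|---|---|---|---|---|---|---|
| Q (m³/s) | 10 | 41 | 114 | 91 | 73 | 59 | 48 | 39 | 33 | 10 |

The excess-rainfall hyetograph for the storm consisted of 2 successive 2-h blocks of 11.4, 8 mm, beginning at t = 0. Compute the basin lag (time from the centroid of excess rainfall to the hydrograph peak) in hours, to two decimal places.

t_L ≈ 2.18 h

Centroid of excess rainfall: t_c = Σ P_i·t̄_i / ΣP_i = 1.8247 h (block centres at 1, 3 h).
Hydrograph peak occurs at t = 4 h, so basin lag t_L = 4 − 1.8247 = 2.18 h.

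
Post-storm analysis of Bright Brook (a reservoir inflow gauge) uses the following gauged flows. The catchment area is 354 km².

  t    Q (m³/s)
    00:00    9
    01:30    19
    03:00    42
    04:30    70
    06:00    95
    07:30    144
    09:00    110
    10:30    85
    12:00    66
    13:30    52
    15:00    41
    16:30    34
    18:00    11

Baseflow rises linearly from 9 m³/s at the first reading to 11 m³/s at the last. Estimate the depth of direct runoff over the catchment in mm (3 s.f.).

Direct runoff: 0.00, 9.83, 32.67, 60.50, 85.33, 134.17, 100.00, 74.83, 55.67, 41.50, 30.33, 23.17, 0.00 m³/s; ΣQ_DR = 648.0 m³/s.
V = ΣQ_DR · Δt = 648.0 × 5400 s = 3.499 × 10^6 m³.
Over A = 354 km², depth = V / A = 9.88 mm.

d ≈ 9.88 mm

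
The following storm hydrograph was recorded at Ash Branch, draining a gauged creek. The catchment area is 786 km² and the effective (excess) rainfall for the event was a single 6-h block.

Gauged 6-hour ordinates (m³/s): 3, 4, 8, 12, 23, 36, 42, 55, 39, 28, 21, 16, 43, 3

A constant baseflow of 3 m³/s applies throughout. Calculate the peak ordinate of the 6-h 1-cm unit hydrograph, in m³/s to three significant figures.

U_p ≈ 65.0 m³/s

Direct runoff: 0.0, 1.0, 5.0, 9.0, 20.0, 33.0, 39.0, 52.0, 36.0, 25.0, 18.0, 13.0, 40.0, 0.0 m³/s; ΣQ_DR = 291.0 m³/s, peak = 52.0 m³/s.
Runoff depth d = ΣQ_DR·Δt / A = 291.0 × 21600 / (786 km²) = 7.997 mm.
The 1-cm UH is the DRH scaled by (10 mm)/d, so U_p = 52.0 × 10/7.997 = 65.0 m³/s.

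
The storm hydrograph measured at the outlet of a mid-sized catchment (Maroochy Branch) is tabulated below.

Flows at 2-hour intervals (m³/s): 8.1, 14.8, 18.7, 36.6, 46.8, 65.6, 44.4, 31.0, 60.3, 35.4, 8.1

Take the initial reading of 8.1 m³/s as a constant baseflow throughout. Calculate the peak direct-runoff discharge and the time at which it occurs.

Subtracting baseflow gives direct-runoff ordinates: 0.0, 6.7, 10.6, 28.5, 38.7, 57.5, 36.3, 22.9, 52.2, 27.3, 0.0 m³/s.
The maximum is 57.5 m³/s, occurring at the reading for t = 10 h.

Q_p = 57.5 m³/s at t = 10 h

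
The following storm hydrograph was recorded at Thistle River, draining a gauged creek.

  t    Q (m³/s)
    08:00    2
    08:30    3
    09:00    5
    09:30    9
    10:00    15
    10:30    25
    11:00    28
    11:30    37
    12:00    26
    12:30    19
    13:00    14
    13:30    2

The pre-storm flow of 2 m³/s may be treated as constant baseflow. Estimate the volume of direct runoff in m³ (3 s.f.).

V ≈ 2.90 × 10^5 m³

Direct-runoff ordinates (Q − Q_b): 0.0, 1.0, 3.0, 7.0, 13.0, 23.0, 26.0, 35.0, 24.0, 17.0, 12.0, 0.0 m³/s.
ΣQ_DR = 161.0 m³/s.
With Δt = 0.5 h = 1800 s, V = ΣQ_DR · Δt = 161.0 × 1800 = 2.90 × 10^5 m³.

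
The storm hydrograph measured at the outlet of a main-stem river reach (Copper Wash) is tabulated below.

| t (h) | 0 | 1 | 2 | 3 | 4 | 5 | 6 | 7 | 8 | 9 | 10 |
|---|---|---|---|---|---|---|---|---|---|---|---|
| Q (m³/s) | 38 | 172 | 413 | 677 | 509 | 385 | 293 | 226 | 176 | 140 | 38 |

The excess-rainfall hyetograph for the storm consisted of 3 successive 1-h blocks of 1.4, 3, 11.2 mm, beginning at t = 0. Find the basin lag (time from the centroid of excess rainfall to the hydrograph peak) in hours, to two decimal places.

t_L ≈ 0.87 h

Centroid of excess rainfall: t_c = Σ P_i·t̄_i / ΣP_i = 2.1282 h (block centres at 0.5, 1.5, 2.5 h).
Hydrograph peak occurs at t = 3 h, so basin lag t_L = 3 − 2.1282 = 0.87 h.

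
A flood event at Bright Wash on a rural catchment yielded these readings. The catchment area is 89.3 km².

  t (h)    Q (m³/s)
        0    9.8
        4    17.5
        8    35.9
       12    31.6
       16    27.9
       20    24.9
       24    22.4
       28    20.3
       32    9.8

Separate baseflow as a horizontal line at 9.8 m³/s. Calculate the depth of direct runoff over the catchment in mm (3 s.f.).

d ≈ 18.0 mm

Direct runoff: 0.0, 7.7, 26.1, 21.8, 18.1, 15.1, 12.6, 10.5, 0.0 m³/s; ΣQ_DR = 111.9 m³/s.
V = ΣQ_DR · Δt = 111.9 × 14400 s = 1.611 × 10^6 m³.
Over A = 89.3 km², depth = V / A = 18.0 mm.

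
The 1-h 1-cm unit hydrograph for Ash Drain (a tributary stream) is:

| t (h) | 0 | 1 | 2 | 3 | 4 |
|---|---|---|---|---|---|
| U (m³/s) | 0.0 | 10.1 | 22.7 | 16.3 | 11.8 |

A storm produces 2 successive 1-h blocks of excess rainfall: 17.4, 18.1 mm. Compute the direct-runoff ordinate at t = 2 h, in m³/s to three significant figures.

Q ≈ 57.8 m³/s

By discrete convolution, Q_j = Σ (P_i / 10 mm) · U_{j−i}.
At t = 2 h (j=2): Q = (17.4/10)·22.7 + (18.1/10)·10.1 = 57.8 m³/s.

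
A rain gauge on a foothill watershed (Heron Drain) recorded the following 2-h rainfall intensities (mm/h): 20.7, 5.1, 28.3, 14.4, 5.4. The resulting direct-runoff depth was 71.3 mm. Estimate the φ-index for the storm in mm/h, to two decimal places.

φ ≈ 9.25 mm/h

Only the 3 blocks with intensity above φ contribute runoff: 20.7, 28.3, 14.4 mm/h.
Σ(I−φ)·Δt = d  ⇒  (20.7+28.3+14.4 − 3φ)·2 = 71.3
φ = (63.40 − 71.3/2) / 3 = 9.25 mm/h.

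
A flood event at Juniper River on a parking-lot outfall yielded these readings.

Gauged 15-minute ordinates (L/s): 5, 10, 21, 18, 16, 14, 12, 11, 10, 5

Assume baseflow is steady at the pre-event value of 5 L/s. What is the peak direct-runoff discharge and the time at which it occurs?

Q_p = 16.0 L/s at t = 0.5 h

Subtracting baseflow gives direct-runoff ordinates: 0.0, 5.0, 16.0, 13.0, 11.0, 9.0, 7.0, 6.0, 5.0, 0.0 L/s.
The maximum is 16.0 L/s, occurring at the reading for t = 0.5 h.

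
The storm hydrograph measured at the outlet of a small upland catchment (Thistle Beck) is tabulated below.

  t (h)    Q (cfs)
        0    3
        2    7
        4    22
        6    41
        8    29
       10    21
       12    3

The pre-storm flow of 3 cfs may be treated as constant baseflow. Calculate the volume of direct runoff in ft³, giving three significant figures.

V ≈ 7.56 × 10^5 ft³

Direct-runoff ordinates (Q − Q_b): 0.0, 4.0, 19.0, 38.0, 26.0, 18.0, 0.0 cfs.
ΣQ_DR = 105.0 cfs.
With Δt = 2 h = 7200 s, V = ΣQ_DR · Δt = 105.0 × 7200 = 7.56 × 10^5 ft³.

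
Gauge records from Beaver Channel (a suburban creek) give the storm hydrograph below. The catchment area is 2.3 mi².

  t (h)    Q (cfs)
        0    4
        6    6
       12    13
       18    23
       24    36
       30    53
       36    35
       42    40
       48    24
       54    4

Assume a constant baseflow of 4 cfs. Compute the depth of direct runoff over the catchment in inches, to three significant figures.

d ≈ 0.800 in

Direct runoff: 0.0, 2.0, 9.0, 19.0, 32.0, 49.0, 31.0, 36.0, 20.0, 0.0 cfs; ΣQ_DR = 198.0 cfs.
V = ΣQ_DR · Δt = 198.0 × 21600 s = 4.277 × 10^6 ft³.
Over A = 2.3 mi², depth = V / A = 0.800 in.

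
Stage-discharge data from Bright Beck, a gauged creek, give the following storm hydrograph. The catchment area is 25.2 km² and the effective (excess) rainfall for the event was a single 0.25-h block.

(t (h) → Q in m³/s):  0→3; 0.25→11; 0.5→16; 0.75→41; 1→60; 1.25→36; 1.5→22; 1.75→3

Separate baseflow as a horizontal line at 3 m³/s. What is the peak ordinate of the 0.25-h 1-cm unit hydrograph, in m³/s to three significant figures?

Direct runoff: 0.0, 8.0, 13.0, 38.0, 57.0, 33.0, 19.0, 0.0 m³/s; ΣQ_DR = 168.0 m³/s, peak = 57.0 m³/s.
Runoff depth d = ΣQ_DR·Δt / A = 168.0 × 900 / (25.2 km²) = 6.000 mm.
The 1-cm UH is the DRH scaled by (10 mm)/d, so U_p = 57.0 × 10/6.000 = 95.0 m³/s.

U_p ≈ 95.0 m³/s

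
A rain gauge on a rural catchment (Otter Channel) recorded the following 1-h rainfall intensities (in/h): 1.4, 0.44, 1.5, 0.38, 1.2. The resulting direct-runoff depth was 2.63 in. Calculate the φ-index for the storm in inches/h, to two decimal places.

φ ≈ 0.49 in/h

Only the 3 blocks with intensity above φ contribute runoff: 1.4, 1.5, 1.2 in/h.
Σ(I−φ)·Δt = d  ⇒  (1.4+1.5+1.2 − 3φ)·1 = 2.63
φ = (4.100 − 2.63/1) / 3 = 0.49 in/h.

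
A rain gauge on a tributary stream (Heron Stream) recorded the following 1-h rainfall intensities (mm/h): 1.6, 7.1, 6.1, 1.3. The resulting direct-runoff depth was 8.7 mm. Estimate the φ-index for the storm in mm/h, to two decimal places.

Only the 2 blocks with intensity above φ contribute runoff: 7.1, 6.1 mm/h.
Σ(I−φ)·Δt = d  ⇒  (7.1+6.1 − 2φ)·1 = 8.7
φ = (13.20 − 8.7/1) / 2 = 2.25 mm/h.

φ ≈ 2.25 mm/h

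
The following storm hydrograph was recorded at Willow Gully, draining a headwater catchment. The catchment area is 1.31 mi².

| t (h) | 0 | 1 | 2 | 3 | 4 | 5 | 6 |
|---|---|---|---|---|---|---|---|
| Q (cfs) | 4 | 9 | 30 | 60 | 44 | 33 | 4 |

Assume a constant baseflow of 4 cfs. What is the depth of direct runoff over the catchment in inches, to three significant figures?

d ≈ 0.185 in

Direct runoff: 0.0, 5.0, 26.0, 56.0, 40.0, 29.0, 0.0 cfs; ΣQ_DR = 156.0 cfs.
V = ΣQ_DR · Δt = 156.0 × 3600 s = 5.616 × 10^5 ft³.
Over A = 1.31 mi², depth = V / A = 0.185 in.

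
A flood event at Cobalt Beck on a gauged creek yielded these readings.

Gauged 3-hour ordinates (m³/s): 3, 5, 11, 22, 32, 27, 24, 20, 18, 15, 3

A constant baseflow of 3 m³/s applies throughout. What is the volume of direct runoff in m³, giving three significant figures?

V ≈ 1.59 × 10^6 m³

Direct-runoff ordinates (Q − Q_b): 0.0, 2.0, 8.0, 19.0, 29.0, 24.0, 21.0, 17.0, 15.0, 12.0, 0.0 m³/s.
ΣQ_DR = 147.0 m³/s.
With Δt = 3 h = 10800 s, V = ΣQ_DR · Δt = 147.0 × 10800 = 1.59 × 10^6 m³.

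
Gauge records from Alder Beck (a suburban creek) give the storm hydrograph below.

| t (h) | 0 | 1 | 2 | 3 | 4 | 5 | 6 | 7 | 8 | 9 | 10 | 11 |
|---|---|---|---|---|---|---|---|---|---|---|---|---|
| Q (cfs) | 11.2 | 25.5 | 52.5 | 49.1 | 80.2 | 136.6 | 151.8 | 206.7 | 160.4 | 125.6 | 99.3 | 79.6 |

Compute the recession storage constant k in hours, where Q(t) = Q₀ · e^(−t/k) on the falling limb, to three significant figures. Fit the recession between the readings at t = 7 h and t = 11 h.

k ≈ 4.19 h

On the falling limb, Q drops from 206.7 to 79.6 cfs between t = 7 h and t = 11 h (Δt = 4 h).
k = −Δt / ln(Q₂/Q₁) = −4 / ln(79.6/206.7) = 4.19 h.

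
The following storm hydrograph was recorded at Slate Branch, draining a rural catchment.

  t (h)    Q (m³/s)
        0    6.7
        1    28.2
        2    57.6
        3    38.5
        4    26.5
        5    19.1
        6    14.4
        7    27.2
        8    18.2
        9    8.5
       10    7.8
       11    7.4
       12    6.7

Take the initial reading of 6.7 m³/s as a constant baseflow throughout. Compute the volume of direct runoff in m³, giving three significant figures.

Direct-runoff ordinates (Q − Q_b): 0.0, 21.5, 50.9, 31.8, 19.8, 12.4, 7.7, 20.5, 11.5, 1.8, 1.1, 0.7, 0.0 m³/s.
ΣQ_DR = 179.7 m³/s.
With Δt = 1 h = 3600 s, V = ΣQ_DR · Δt = 179.7 × 3600 = 6.47 × 10^5 m³.

V ≈ 6.47 × 10^5 m³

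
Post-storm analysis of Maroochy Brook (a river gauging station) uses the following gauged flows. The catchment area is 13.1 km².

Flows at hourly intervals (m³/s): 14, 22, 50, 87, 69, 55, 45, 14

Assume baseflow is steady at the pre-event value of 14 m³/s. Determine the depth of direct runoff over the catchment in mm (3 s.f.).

d ≈ 67.1 mm

Direct runoff: 0.0, 8.0, 36.0, 73.0, 55.0, 41.0, 31.0, 0.0 m³/s; ΣQ_DR = 244.0 m³/s.
V = ΣQ_DR · Δt = 244.0 × 3600 s = 8.784 × 10^5 m³.
Over A = 13.1 km², depth = V / A = 67.1 mm.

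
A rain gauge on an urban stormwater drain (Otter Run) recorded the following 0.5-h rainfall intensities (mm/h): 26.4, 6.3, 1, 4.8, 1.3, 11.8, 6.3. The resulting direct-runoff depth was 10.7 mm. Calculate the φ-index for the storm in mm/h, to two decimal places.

Only the 2 blocks with intensity above φ contribute runoff: 26.4, 11.8 mm/h.
Σ(I−φ)·Δt = d  ⇒  (26.4+11.8 − 2φ)·0.5 = 10.7
φ = (38.20 − 10.7/0.5) / 2 = 8.40 mm/h.

φ ≈ 8.40 mm/h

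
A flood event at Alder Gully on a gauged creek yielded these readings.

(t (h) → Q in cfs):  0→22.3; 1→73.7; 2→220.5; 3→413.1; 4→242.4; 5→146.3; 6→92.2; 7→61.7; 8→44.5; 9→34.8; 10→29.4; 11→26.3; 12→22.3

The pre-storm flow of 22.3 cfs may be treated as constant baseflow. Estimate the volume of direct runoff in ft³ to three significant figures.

Direct-runoff ordinates (Q − Q_b): 0.0, 51.4, 198.2, 390.8, 220.1, 124.0, 69.9, 39.4, 22.2, 12.5, 7.1, 4.0, 0.0 cfs.
ΣQ_DR = 1140 cfs.
With Δt = 1 h = 3600 s, V = ΣQ_DR · Δt = 1140 × 3600 = 4.10 × 10^6 ft³.

V ≈ 4.10 × 10^6 ft³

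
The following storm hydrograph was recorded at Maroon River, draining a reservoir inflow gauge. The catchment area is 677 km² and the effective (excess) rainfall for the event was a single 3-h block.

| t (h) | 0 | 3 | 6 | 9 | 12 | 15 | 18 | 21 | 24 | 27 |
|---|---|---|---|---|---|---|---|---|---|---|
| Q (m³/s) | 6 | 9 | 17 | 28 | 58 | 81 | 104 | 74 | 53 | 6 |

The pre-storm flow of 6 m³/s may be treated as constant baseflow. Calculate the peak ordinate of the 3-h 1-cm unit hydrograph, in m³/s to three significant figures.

U_p ≈ 163 m³/s

Direct runoff: 0.0, 3.0, 11.0, 22.0, 52.0, 75.0, 98.0, 68.0, 47.0, 0.0 m³/s; ΣQ_DR = 376.0 m³/s, peak = 98.0 m³/s.
Runoff depth d = ΣQ_DR·Δt / A = 376.0 × 10800 / (677 km²) = 5.998 mm.
The 1-cm UH is the DRH scaled by (10 mm)/d, so U_p = 98.0 × 10/5.998 = 163 m³/s.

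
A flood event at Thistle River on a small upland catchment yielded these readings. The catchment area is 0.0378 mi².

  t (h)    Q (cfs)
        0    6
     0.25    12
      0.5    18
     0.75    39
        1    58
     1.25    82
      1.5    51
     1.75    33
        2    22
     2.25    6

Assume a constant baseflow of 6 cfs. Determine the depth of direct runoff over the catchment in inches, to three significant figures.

Direct runoff: 0.0, 6.0, 12.0, 33.0, 52.0, 76.0, 45.0, 27.0, 16.0, 0.0 cfs; ΣQ_DR = 267.0 cfs.
V = ΣQ_DR · Δt = 267.0 × 900 s = 2.403 × 10^5 ft³.
Over A = 0.0378 mi², depth = V / A = 2.74 in.

d ≈ 2.74 in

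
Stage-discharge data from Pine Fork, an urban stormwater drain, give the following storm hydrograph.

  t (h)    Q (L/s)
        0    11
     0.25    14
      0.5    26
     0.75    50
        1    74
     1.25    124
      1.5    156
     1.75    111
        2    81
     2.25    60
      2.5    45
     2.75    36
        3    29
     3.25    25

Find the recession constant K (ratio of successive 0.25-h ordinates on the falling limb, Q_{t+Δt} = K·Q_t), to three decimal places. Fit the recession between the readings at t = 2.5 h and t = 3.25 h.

Using the recession-limb readings at t = 2.5 h and t = 3.25 h: Q falls from 45 to 25 L/s over 3 intervals.
K = (Q₂/Q₁)^(1/3) = (25/45)^(1/3) = 0.822.

K ≈ 0.822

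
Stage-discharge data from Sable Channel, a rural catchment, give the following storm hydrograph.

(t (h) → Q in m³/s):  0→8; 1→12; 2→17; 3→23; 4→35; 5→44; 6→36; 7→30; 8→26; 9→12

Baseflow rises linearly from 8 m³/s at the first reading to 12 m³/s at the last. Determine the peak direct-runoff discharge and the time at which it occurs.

Subtracting baseflow gives direct-runoff ordinates: 0.00, 3.56, 8.11, 13.67, 25.22, 33.78, 25.33, 18.89, 14.44, 0.00 m³/s.
The maximum is 33.78 m³/s, occurring at the reading for t = 5 h.

Q_p = 33.78 m³/s at t = 5 h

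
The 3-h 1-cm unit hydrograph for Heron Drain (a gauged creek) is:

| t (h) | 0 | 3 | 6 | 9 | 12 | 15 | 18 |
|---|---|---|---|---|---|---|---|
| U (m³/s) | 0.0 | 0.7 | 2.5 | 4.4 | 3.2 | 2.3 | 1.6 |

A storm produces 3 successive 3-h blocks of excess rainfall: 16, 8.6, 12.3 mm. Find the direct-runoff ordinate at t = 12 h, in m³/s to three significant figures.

Q ≈ 12.0 m³/s

By discrete convolution, Q_j = Σ (P_i / 10 mm) · U_{j−i}.
At t = 12 h (j=4): Q = (16/10)·3.2 + (8.6/10)·4.4 + (12.3/10)·2.5 = 12.0 m³/s.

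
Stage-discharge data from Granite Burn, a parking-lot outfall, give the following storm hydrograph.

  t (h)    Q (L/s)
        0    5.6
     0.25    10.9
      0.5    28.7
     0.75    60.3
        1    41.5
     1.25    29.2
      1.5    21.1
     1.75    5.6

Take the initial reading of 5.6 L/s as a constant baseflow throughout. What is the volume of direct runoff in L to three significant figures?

V ≈ 1.42 × 10^5 L

Direct-runoff ordinates (Q − Q_b): 0.0, 5.3, 23.1, 54.7, 35.9, 23.6, 15.5, 0.0 L/s.
ΣQ_DR = 158.1 L/s.
With Δt = 0.25 h = 900 s, V = ΣQ_DR · Δt = 158.1 × 900 = 1.42 × 10^5 L.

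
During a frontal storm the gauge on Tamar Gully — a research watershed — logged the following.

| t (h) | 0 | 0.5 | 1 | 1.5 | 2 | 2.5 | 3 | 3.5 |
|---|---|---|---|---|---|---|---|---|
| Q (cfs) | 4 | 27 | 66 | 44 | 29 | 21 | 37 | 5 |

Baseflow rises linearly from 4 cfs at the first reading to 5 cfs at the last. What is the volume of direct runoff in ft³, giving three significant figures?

Direct-runoff ordinates (Q − Q_b): 0.00, 22.86, 61.71, 39.57, 24.43, 16.29, 32.14, 0.00 cfs.
ΣQ_DR = 197.0 cfs.
With Δt = 0.5 h = 1800 s, V = ΣQ_DR · Δt = 197.0 × 1800 = 3.55 × 10^5 ft³.

V ≈ 3.55 × 10^5 ft³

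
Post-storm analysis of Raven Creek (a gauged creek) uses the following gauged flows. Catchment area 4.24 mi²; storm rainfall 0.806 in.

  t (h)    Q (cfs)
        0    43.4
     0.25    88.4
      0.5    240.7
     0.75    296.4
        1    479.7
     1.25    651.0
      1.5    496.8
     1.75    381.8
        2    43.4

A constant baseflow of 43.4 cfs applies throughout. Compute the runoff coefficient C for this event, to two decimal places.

ΣQ_DR = 2331 cfs; V = ΣQ_DR·Δt = 2.098 × 10^6 ft³.
Runoff depth d = V / A = 0.2130 in.
C = d / P = 0.2130 / 0.806 = 0.26.

C ≈ 0.26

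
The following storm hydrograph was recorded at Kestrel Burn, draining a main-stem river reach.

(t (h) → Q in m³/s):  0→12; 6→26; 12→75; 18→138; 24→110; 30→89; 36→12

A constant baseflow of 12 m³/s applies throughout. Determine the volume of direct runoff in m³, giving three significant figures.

Direct-runoff ordinates (Q − Q_b): 0.0, 14.0, 63.0, 126.0, 98.0, 77.0, 0.0 m³/s.
ΣQ_DR = 378.0 m³/s.
With Δt = 6 h = 21600 s, V = ΣQ_DR · Δt = 378.0 × 21600 = 8.16 × 10^6 m³.

V ≈ 8.16 × 10^6 m³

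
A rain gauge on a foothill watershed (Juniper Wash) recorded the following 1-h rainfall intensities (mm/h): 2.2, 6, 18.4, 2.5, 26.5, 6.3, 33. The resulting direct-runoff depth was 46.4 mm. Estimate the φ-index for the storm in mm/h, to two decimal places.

φ ≈ 10.50 mm/h

Only the 3 blocks with intensity above φ contribute runoff: 18.4, 26.5, 33 mm/h.
Σ(I−φ)·Δt = d  ⇒  (18.4+26.5+33 − 3φ)·1 = 46.4
φ = (77.90 − 46.4/1) / 3 = 10.50 mm/h.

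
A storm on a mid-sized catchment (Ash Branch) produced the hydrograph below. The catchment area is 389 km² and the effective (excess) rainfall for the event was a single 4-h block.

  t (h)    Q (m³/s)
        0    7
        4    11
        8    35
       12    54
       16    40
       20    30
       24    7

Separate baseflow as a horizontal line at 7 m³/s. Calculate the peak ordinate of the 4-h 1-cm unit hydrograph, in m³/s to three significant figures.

U_p ≈ 94.0 m³/s

Direct runoff: 0.0, 4.0, 28.0, 47.0, 33.0, 23.0, 0.0 m³/s; ΣQ_DR = 135.0 m³/s, peak = 47.0 m³/s.
Runoff depth d = ΣQ_DR·Δt / A = 135.0 × 14400 / (389 km²) = 4.997 mm.
The 1-cm UH is the DRH scaled by (10 mm)/d, so U_p = 47.0 × 10/4.997 = 94.0 m³/s.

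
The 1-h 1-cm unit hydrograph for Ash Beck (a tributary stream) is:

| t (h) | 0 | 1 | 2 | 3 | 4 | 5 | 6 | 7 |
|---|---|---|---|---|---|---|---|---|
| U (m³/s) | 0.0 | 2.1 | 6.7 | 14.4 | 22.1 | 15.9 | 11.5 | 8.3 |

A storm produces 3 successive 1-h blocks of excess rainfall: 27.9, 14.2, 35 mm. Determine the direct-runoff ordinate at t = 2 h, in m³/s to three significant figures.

By discrete convolution, Q_j = Σ (P_i / 10 mm) · U_{j−i}.
At t = 2 h (j=2): Q = (27.9/10)·6.7 + (14.2/10)·2.1 + (35/10)·0.0 = 21.7 m³/s.

Q ≈ 21.7 m³/s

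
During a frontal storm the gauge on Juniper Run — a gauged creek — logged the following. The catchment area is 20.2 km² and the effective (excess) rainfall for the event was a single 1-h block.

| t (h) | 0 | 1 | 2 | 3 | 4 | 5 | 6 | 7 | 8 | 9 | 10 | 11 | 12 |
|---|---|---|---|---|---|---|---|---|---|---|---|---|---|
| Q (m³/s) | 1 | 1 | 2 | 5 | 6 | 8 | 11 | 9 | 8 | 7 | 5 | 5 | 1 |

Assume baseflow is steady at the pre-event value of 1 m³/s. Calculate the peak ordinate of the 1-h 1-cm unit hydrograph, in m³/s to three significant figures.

U_p ≈ 10.0 m³/s

Direct runoff: 0.0, 0.0, 1.0, 4.0, 5.0, 7.0, 10.0, 8.0, 7.0, 6.0, 4.0, 4.0, 0.0 m³/s; ΣQ_DR = 56.00 m³/s, peak = 10.0 m³/s.
Runoff depth d = ΣQ_DR·Δt / A = 56.00 × 3600 / (20.2 km²) = 9.980 mm.
The 1-cm UH is the DRH scaled by (10 mm)/d, so U_p = 10.0 × 10/9.980 = 10.0 m³/s.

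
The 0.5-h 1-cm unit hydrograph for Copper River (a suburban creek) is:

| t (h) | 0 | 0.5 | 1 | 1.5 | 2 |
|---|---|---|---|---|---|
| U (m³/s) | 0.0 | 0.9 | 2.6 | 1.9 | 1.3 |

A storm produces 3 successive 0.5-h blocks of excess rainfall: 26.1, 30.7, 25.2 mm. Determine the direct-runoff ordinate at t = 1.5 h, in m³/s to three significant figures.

Q ≈ 15.2 m³/s

By discrete convolution, Q_j = Σ (P_i / 10 mm) · U_{j−i}.
At t = 1.5 h (j=3): Q = (26.1/10)·1.9 + (30.7/10)·2.6 + (25.2/10)·0.9 = 15.2 m³/s.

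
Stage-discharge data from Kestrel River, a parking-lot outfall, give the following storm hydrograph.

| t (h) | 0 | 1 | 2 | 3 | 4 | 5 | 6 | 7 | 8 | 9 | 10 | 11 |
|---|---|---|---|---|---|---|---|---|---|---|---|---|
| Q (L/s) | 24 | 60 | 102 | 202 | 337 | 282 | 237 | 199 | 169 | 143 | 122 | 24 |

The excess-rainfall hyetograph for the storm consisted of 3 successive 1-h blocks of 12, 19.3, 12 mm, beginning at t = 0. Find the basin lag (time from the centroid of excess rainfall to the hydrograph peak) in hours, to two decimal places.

t_L ≈ 2.50 h

Centroid of excess rainfall: t_c = Σ P_i·t̄_i / ΣP_i = 1.5000 h (block centres at 0.5, 1.5, 2.5 h).
Hydrograph peak occurs at t = 4 h, so basin lag t_L = 4 − 1.5000 = 2.50 h.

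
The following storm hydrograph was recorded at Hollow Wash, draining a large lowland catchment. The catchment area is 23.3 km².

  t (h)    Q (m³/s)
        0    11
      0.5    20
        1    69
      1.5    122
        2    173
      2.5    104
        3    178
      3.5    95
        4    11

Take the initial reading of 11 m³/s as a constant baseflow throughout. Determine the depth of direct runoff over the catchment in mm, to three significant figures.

d ≈ 52.8 mm

Direct runoff: 0.0, 9.0, 58.0, 111.0, 162.0, 93.0, 167.0, 84.0, 0.0 m³/s; ΣQ_DR = 684.0 m³/s.
V = ΣQ_DR · Δt = 684.0 × 1800 s = 1.231 × 10^6 m³.
Over A = 23.3 km², depth = V / A = 52.8 mm.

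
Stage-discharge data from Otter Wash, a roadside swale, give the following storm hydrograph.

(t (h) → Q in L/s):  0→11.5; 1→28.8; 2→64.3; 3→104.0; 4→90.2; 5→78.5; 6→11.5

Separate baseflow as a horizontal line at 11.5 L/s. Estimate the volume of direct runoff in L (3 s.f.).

Direct-runoff ordinates (Q − Q_b): 0.0, 17.3, 52.8, 92.5, 78.7, 67.0, 0.0 L/s.
ΣQ_DR = 308.3 L/s.
With Δt = 1 h = 3600 s, V = ΣQ_DR · Δt = 308.3 × 3600 = 1.11 × 10^6 L.

V ≈ 1.11 × 10^6 L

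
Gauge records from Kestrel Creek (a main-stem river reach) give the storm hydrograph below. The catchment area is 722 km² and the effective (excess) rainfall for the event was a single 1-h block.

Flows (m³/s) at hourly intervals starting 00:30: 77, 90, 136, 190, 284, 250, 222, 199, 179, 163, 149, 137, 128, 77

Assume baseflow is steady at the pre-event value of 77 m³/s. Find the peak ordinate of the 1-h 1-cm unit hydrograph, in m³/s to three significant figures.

Direct runoff: 0.0, 13.0, 59.0, 113.0, 207.0, 173.0, 145.0, 122.0, 102.0, 86.0, 72.0, 60.0, 51.0, 0.0 m³/s; ΣQ_DR = 1203 m³/s, peak = 207.0 m³/s.
Runoff depth d = ΣQ_DR·Δt / A = 1203 × 3600 / (722 km²) = 5.998 mm.
The 1-cm UH is the DRH scaled by (10 mm)/d, so U_p = 207.0 × 10/5.998 = 345 m³/s.

U_p ≈ 345 m³/s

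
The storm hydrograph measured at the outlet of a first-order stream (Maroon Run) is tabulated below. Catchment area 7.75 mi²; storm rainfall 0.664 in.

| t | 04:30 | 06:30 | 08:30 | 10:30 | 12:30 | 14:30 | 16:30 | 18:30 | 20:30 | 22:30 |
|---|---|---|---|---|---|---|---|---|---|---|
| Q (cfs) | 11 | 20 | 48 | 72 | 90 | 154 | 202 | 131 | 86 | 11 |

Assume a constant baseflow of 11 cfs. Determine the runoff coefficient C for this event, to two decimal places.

ΣQ_DR = 715.0 cfs; V = ΣQ_DR·Δt = 5.148 × 10^6 ft³.
Runoff depth d = V / A = 0.2859 in.
C = d / P = 0.2859 / 0.664 = 0.43.

C ≈ 0.43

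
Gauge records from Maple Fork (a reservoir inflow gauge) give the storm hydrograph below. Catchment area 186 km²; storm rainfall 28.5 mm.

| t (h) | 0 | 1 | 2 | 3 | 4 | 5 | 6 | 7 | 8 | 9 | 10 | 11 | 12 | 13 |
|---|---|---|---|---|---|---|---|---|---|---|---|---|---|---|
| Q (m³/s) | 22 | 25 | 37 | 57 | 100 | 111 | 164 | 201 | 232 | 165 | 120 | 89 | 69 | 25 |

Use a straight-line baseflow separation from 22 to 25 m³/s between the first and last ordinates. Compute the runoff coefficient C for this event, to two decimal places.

ΣQ_DR = 1088 m³/s; V = ΣQ_DR·Δt = 3.917 × 10^6 m³.
Runoff depth d = V / A = 21.06 mm.
C = d / P = 21.06 / 28.5 = 0.74.

C ≈ 0.74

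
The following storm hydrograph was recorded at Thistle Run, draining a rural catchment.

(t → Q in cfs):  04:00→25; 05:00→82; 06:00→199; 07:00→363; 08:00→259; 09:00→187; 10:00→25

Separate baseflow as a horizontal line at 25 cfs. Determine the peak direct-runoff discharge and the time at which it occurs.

Subtracting baseflow gives direct-runoff ordinates: 0.0, 57.0, 174.0, 338.0, 234.0, 162.0, 0.0 cfs.
The maximum is 338.0 cfs, occurring at the reading for t = 07:00.

Q_p = 338.0 cfs at t = 07:00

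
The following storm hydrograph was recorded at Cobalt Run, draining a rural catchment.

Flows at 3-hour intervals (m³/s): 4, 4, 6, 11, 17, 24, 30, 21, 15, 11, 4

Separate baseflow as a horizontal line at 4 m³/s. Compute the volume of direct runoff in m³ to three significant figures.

V ≈ 1.11 × 10^6 m³

Direct-runoff ordinates (Q − Q_b): 0.0, 0.0, 2.0, 7.0, 13.0, 20.0, 26.0, 17.0, 11.0, 7.0, 0.0 m³/s.
ΣQ_DR = 103.0 m³/s.
With Δt = 3 h = 10800 s, V = ΣQ_DR · Δt = 103.0 × 10800 = 1.11 × 10^6 m³.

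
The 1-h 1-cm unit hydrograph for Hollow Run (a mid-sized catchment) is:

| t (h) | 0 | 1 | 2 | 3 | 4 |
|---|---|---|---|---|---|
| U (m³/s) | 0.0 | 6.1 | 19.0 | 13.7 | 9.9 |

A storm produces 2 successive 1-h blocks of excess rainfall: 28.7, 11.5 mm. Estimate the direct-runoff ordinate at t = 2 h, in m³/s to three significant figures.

Q ≈ 61.5 m³/s

By discrete convolution, Q_j = Σ (P_i / 10 mm) · U_{j−i}.
At t = 2 h (j=2): Q = (28.7/10)·19.0 + (11.5/10)·6.1 = 61.5 m³/s.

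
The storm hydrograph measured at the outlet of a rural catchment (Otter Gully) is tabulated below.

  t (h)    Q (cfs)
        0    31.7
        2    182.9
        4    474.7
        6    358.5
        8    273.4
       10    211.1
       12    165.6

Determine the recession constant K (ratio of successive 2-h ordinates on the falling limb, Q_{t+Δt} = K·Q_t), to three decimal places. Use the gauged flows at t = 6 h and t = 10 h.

Using the recession-limb readings at t = 6 h and t = 10 h: Q falls from 358.5 to 211.1 cfs over 2 intervals.
K = (Q₂/Q₁)^(1/2) = (211.1/358.5)^(1/2) = 0.767.

K ≈ 0.767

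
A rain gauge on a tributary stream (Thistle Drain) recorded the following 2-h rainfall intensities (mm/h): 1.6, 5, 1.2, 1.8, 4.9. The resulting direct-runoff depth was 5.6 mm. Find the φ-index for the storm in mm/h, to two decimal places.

φ ≈ 3.55 mm/h

Only the 2 blocks with intensity above φ contribute runoff: 5, 4.9 mm/h.
Σ(I−φ)·Δt = d  ⇒  (5+4.9 − 2φ)·2 = 5.6
φ = (9.900 − 5.6/2) / 2 = 3.55 mm/h.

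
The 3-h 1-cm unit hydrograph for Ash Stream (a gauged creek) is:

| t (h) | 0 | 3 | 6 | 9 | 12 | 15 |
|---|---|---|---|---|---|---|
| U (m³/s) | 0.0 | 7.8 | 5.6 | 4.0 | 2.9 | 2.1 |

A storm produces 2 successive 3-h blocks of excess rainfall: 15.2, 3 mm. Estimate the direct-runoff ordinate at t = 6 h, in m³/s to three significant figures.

Q ≈ 10.9 m³/s

By discrete convolution, Q_j = Σ (P_i / 10 mm) · U_{j−i}.
At t = 6 h (j=2): Q = (15.2/10)·5.6 + (3/10)·7.8 = 10.9 m³/s.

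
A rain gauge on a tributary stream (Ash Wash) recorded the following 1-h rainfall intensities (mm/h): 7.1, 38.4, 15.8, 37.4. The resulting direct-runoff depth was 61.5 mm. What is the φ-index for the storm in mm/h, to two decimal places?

φ ≈ 10.03 mm/h

Only the 3 blocks with intensity above φ contribute runoff: 38.4, 15.8, 37.4 mm/h.
Σ(I−φ)·Δt = d  ⇒  (38.4+15.8+37.4 − 3φ)·1 = 61.5
φ = (91.60 − 61.5/1) / 3 = 10.03 mm/h.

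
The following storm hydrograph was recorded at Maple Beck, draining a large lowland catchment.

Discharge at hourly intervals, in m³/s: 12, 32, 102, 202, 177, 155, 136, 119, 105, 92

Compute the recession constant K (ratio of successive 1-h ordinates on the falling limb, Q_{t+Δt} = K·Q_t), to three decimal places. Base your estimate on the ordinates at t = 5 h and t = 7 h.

K ≈ 0.876

Using the recession-limb readings at t = 5 h and t = 7 h: Q falls from 155 to 119 m³/s over 2 intervals.
K = (Q₂/Q₁)^(1/2) = (119/155)^(1/2) = 0.876.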